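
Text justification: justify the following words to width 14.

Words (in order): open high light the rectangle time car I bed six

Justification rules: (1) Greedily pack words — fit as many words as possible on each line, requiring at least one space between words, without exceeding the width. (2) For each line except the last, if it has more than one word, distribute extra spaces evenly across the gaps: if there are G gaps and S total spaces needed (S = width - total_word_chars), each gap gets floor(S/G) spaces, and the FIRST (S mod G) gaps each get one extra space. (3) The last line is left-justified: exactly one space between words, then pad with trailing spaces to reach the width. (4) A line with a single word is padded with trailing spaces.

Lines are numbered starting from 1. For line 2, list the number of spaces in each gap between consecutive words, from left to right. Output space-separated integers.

Answer: 6

Derivation:
Line 1: ['open', 'high'] (min_width=9, slack=5)
Line 2: ['light', 'the'] (min_width=9, slack=5)
Line 3: ['rectangle', 'time'] (min_width=14, slack=0)
Line 4: ['car', 'I', 'bed', 'six'] (min_width=13, slack=1)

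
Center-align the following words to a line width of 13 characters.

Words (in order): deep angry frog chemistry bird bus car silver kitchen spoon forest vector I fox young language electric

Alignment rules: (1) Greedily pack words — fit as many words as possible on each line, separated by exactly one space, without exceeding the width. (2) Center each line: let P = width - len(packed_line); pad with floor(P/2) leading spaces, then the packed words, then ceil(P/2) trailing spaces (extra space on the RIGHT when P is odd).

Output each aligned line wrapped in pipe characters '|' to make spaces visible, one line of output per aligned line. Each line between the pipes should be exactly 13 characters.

Answer: | deep angry  |
|    frog     |
|  chemistry  |
|bird bus car |
|   silver    |
|kitchen spoon|
|forest vector|
| I fox young |
|  language   |
|  electric   |

Derivation:
Line 1: ['deep', 'angry'] (min_width=10, slack=3)
Line 2: ['frog'] (min_width=4, slack=9)
Line 3: ['chemistry'] (min_width=9, slack=4)
Line 4: ['bird', 'bus', 'car'] (min_width=12, slack=1)
Line 5: ['silver'] (min_width=6, slack=7)
Line 6: ['kitchen', 'spoon'] (min_width=13, slack=0)
Line 7: ['forest', 'vector'] (min_width=13, slack=0)
Line 8: ['I', 'fox', 'young'] (min_width=11, slack=2)
Line 9: ['language'] (min_width=8, slack=5)
Line 10: ['electric'] (min_width=8, slack=5)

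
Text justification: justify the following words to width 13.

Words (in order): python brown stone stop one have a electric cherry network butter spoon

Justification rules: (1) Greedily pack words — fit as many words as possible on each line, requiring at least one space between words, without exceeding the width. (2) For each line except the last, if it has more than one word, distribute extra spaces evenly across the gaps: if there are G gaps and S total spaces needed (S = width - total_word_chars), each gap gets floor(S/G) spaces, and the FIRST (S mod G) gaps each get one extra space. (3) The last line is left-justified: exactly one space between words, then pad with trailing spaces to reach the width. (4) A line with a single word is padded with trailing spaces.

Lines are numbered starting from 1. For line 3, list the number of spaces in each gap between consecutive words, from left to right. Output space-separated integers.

Answer: 3 2

Derivation:
Line 1: ['python', 'brown'] (min_width=12, slack=1)
Line 2: ['stone', 'stop'] (min_width=10, slack=3)
Line 3: ['one', 'have', 'a'] (min_width=10, slack=3)
Line 4: ['electric'] (min_width=8, slack=5)
Line 5: ['cherry'] (min_width=6, slack=7)
Line 6: ['network'] (min_width=7, slack=6)
Line 7: ['butter', 'spoon'] (min_width=12, slack=1)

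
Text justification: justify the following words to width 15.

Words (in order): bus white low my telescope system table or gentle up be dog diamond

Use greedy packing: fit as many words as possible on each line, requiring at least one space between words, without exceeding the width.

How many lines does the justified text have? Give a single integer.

Line 1: ['bus', 'white', 'low'] (min_width=13, slack=2)
Line 2: ['my', 'telescope'] (min_width=12, slack=3)
Line 3: ['system', 'table', 'or'] (min_width=15, slack=0)
Line 4: ['gentle', 'up', 'be'] (min_width=12, slack=3)
Line 5: ['dog', 'diamond'] (min_width=11, slack=4)
Total lines: 5

Answer: 5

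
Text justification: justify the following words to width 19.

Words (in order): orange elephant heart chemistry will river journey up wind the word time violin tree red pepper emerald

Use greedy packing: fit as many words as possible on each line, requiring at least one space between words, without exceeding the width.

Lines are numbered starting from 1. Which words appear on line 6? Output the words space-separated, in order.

Line 1: ['orange', 'elephant'] (min_width=15, slack=4)
Line 2: ['heart', 'chemistry'] (min_width=15, slack=4)
Line 3: ['will', 'river', 'journey'] (min_width=18, slack=1)
Line 4: ['up', 'wind', 'the', 'word'] (min_width=16, slack=3)
Line 5: ['time', 'violin', 'tree'] (min_width=16, slack=3)
Line 6: ['red', 'pepper', 'emerald'] (min_width=18, slack=1)

Answer: red pepper emerald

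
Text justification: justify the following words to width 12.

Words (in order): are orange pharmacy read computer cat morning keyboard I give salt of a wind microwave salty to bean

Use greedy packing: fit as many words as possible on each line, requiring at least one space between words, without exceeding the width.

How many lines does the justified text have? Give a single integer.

Answer: 11

Derivation:
Line 1: ['are', 'orange'] (min_width=10, slack=2)
Line 2: ['pharmacy'] (min_width=8, slack=4)
Line 3: ['read'] (min_width=4, slack=8)
Line 4: ['computer', 'cat'] (min_width=12, slack=0)
Line 5: ['morning'] (min_width=7, slack=5)
Line 6: ['keyboard', 'I'] (min_width=10, slack=2)
Line 7: ['give', 'salt', 'of'] (min_width=12, slack=0)
Line 8: ['a', 'wind'] (min_width=6, slack=6)
Line 9: ['microwave'] (min_width=9, slack=3)
Line 10: ['salty', 'to'] (min_width=8, slack=4)
Line 11: ['bean'] (min_width=4, slack=8)
Total lines: 11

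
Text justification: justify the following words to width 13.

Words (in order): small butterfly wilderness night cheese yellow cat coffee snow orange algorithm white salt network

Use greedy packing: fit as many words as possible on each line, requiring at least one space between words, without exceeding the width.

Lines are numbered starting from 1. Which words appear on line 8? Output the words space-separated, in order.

Answer: algorithm

Derivation:
Line 1: ['small'] (min_width=5, slack=8)
Line 2: ['butterfly'] (min_width=9, slack=4)
Line 3: ['wilderness'] (min_width=10, slack=3)
Line 4: ['night', 'cheese'] (min_width=12, slack=1)
Line 5: ['yellow', 'cat'] (min_width=10, slack=3)
Line 6: ['coffee', 'snow'] (min_width=11, slack=2)
Line 7: ['orange'] (min_width=6, slack=7)
Line 8: ['algorithm'] (min_width=9, slack=4)
Line 9: ['white', 'salt'] (min_width=10, slack=3)
Line 10: ['network'] (min_width=7, slack=6)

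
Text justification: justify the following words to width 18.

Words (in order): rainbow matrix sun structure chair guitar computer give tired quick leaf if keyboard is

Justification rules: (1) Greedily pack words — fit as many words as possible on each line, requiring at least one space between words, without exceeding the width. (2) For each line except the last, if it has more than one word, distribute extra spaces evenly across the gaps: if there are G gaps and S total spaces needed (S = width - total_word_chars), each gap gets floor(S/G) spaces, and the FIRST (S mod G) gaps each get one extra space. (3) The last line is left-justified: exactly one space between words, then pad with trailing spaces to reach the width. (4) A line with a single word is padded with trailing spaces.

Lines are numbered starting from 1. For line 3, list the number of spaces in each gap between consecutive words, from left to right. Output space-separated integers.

Line 1: ['rainbow', 'matrix', 'sun'] (min_width=18, slack=0)
Line 2: ['structure', 'chair'] (min_width=15, slack=3)
Line 3: ['guitar', 'computer'] (min_width=15, slack=3)
Line 4: ['give', 'tired', 'quick'] (min_width=16, slack=2)
Line 5: ['leaf', 'if', 'keyboard'] (min_width=16, slack=2)
Line 6: ['is'] (min_width=2, slack=16)

Answer: 4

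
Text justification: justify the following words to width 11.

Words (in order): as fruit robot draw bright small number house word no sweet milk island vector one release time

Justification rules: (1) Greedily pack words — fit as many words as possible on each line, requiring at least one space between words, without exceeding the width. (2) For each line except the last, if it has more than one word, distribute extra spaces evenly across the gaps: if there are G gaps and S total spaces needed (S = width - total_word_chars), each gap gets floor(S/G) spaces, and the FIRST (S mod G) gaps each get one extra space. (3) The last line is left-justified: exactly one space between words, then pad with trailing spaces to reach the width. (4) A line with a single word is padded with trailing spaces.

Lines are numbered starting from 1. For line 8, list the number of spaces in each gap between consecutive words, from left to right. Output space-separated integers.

Answer: 1

Derivation:
Line 1: ['as', 'fruit'] (min_width=8, slack=3)
Line 2: ['robot', 'draw'] (min_width=10, slack=1)
Line 3: ['bright'] (min_width=6, slack=5)
Line 4: ['small'] (min_width=5, slack=6)
Line 5: ['number'] (min_width=6, slack=5)
Line 6: ['house', 'word'] (min_width=10, slack=1)
Line 7: ['no', 'sweet'] (min_width=8, slack=3)
Line 8: ['milk', 'island'] (min_width=11, slack=0)
Line 9: ['vector', 'one'] (min_width=10, slack=1)
Line 10: ['release'] (min_width=7, slack=4)
Line 11: ['time'] (min_width=4, slack=7)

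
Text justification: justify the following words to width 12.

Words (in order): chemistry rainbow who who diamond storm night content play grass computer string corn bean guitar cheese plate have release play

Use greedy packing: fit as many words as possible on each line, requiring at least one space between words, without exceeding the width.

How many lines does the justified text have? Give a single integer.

Line 1: ['chemistry'] (min_width=9, slack=3)
Line 2: ['rainbow', 'who'] (min_width=11, slack=1)
Line 3: ['who', 'diamond'] (min_width=11, slack=1)
Line 4: ['storm', 'night'] (min_width=11, slack=1)
Line 5: ['content', 'play'] (min_width=12, slack=0)
Line 6: ['grass'] (min_width=5, slack=7)
Line 7: ['computer'] (min_width=8, slack=4)
Line 8: ['string', 'corn'] (min_width=11, slack=1)
Line 9: ['bean', 'guitar'] (min_width=11, slack=1)
Line 10: ['cheese', 'plate'] (min_width=12, slack=0)
Line 11: ['have', 'release'] (min_width=12, slack=0)
Line 12: ['play'] (min_width=4, slack=8)
Total lines: 12

Answer: 12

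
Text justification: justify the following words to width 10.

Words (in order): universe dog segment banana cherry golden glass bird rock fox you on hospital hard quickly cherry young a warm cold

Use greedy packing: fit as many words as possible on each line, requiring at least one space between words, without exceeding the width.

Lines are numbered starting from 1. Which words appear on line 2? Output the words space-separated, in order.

Answer: dog

Derivation:
Line 1: ['universe'] (min_width=8, slack=2)
Line 2: ['dog'] (min_width=3, slack=7)
Line 3: ['segment'] (min_width=7, slack=3)
Line 4: ['banana'] (min_width=6, slack=4)
Line 5: ['cherry'] (min_width=6, slack=4)
Line 6: ['golden'] (min_width=6, slack=4)
Line 7: ['glass', 'bird'] (min_width=10, slack=0)
Line 8: ['rock', 'fox'] (min_width=8, slack=2)
Line 9: ['you', 'on'] (min_width=6, slack=4)
Line 10: ['hospital'] (min_width=8, slack=2)
Line 11: ['hard'] (min_width=4, slack=6)
Line 12: ['quickly'] (min_width=7, slack=3)
Line 13: ['cherry'] (min_width=6, slack=4)
Line 14: ['young', 'a'] (min_width=7, slack=3)
Line 15: ['warm', 'cold'] (min_width=9, slack=1)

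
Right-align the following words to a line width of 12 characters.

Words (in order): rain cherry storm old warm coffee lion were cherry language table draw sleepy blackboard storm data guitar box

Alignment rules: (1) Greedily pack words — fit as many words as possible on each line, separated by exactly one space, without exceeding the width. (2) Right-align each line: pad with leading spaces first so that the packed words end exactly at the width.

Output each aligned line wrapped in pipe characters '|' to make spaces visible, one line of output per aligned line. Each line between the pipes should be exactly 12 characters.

Answer: | rain cherry|
|   storm old|
| warm coffee|
|   lion were|
|      cherry|
|    language|
|  table draw|
|      sleepy|
|  blackboard|
|  storm data|
|  guitar box|

Derivation:
Line 1: ['rain', 'cherry'] (min_width=11, slack=1)
Line 2: ['storm', 'old'] (min_width=9, slack=3)
Line 3: ['warm', 'coffee'] (min_width=11, slack=1)
Line 4: ['lion', 'were'] (min_width=9, slack=3)
Line 5: ['cherry'] (min_width=6, slack=6)
Line 6: ['language'] (min_width=8, slack=4)
Line 7: ['table', 'draw'] (min_width=10, slack=2)
Line 8: ['sleepy'] (min_width=6, slack=6)
Line 9: ['blackboard'] (min_width=10, slack=2)
Line 10: ['storm', 'data'] (min_width=10, slack=2)
Line 11: ['guitar', 'box'] (min_width=10, slack=2)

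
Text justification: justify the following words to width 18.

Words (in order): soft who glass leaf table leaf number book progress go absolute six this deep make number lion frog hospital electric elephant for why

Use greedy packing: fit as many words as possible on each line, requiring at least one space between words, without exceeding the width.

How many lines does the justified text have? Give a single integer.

Answer: 9

Derivation:
Line 1: ['soft', 'who', 'glass'] (min_width=14, slack=4)
Line 2: ['leaf', 'table', 'leaf'] (min_width=15, slack=3)
Line 3: ['number', 'book'] (min_width=11, slack=7)
Line 4: ['progress', 'go'] (min_width=11, slack=7)
Line 5: ['absolute', 'six', 'this'] (min_width=17, slack=1)
Line 6: ['deep', 'make', 'number'] (min_width=16, slack=2)
Line 7: ['lion', 'frog', 'hospital'] (min_width=18, slack=0)
Line 8: ['electric', 'elephant'] (min_width=17, slack=1)
Line 9: ['for', 'why'] (min_width=7, slack=11)
Total lines: 9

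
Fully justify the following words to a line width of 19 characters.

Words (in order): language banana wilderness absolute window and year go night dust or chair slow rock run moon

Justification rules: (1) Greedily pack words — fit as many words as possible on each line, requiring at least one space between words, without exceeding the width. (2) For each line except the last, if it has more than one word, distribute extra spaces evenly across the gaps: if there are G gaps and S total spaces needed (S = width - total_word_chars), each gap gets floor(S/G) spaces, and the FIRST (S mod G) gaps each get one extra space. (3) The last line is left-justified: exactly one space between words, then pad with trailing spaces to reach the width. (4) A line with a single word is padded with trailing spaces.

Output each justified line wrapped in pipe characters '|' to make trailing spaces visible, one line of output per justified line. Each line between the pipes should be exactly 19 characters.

Answer: |language     banana|
|wilderness absolute|
|window  and year go|
|night dust or chair|
|slow rock run moon |

Derivation:
Line 1: ['language', 'banana'] (min_width=15, slack=4)
Line 2: ['wilderness', 'absolute'] (min_width=19, slack=0)
Line 3: ['window', 'and', 'year', 'go'] (min_width=18, slack=1)
Line 4: ['night', 'dust', 'or', 'chair'] (min_width=19, slack=0)
Line 5: ['slow', 'rock', 'run', 'moon'] (min_width=18, slack=1)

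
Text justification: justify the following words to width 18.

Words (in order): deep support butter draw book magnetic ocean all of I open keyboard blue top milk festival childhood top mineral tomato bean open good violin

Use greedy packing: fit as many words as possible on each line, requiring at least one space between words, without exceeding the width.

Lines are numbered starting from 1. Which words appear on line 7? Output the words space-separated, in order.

Line 1: ['deep', 'support'] (min_width=12, slack=6)
Line 2: ['butter', 'draw', 'book'] (min_width=16, slack=2)
Line 3: ['magnetic', 'ocean', 'all'] (min_width=18, slack=0)
Line 4: ['of', 'I', 'open', 'keyboard'] (min_width=18, slack=0)
Line 5: ['blue', 'top', 'milk'] (min_width=13, slack=5)
Line 6: ['festival', 'childhood'] (min_width=18, slack=0)
Line 7: ['top', 'mineral', 'tomato'] (min_width=18, slack=0)
Line 8: ['bean', 'open', 'good'] (min_width=14, slack=4)
Line 9: ['violin'] (min_width=6, slack=12)

Answer: top mineral tomato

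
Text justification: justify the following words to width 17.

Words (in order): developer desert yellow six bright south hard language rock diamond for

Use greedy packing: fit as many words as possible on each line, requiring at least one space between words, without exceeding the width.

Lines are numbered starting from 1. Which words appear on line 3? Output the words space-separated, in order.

Answer: south hard

Derivation:
Line 1: ['developer', 'desert'] (min_width=16, slack=1)
Line 2: ['yellow', 'six', 'bright'] (min_width=17, slack=0)
Line 3: ['south', 'hard'] (min_width=10, slack=7)
Line 4: ['language', 'rock'] (min_width=13, slack=4)
Line 5: ['diamond', 'for'] (min_width=11, slack=6)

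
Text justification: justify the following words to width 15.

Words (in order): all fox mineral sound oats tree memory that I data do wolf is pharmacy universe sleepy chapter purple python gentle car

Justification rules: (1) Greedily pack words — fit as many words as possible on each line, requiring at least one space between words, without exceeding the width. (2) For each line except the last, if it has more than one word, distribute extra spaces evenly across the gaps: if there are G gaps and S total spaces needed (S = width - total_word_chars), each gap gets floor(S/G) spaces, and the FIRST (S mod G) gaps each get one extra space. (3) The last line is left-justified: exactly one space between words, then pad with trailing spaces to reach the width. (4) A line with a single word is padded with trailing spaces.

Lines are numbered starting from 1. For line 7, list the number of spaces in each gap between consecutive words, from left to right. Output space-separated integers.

Line 1: ['all', 'fox', 'mineral'] (min_width=15, slack=0)
Line 2: ['sound', 'oats', 'tree'] (min_width=15, slack=0)
Line 3: ['memory', 'that', 'I'] (min_width=13, slack=2)
Line 4: ['data', 'do', 'wolf', 'is'] (min_width=15, slack=0)
Line 5: ['pharmacy'] (min_width=8, slack=7)
Line 6: ['universe', 'sleepy'] (min_width=15, slack=0)
Line 7: ['chapter', 'purple'] (min_width=14, slack=1)
Line 8: ['python', 'gentle'] (min_width=13, slack=2)
Line 9: ['car'] (min_width=3, slack=12)

Answer: 2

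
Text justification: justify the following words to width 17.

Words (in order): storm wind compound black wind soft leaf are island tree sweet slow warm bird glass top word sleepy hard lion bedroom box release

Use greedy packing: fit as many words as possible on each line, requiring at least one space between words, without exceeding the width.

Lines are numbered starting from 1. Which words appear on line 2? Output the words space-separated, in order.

Line 1: ['storm', 'wind'] (min_width=10, slack=7)
Line 2: ['compound', 'black'] (min_width=14, slack=3)
Line 3: ['wind', 'soft', 'leaf'] (min_width=14, slack=3)
Line 4: ['are', 'island', 'tree'] (min_width=15, slack=2)
Line 5: ['sweet', 'slow', 'warm'] (min_width=15, slack=2)
Line 6: ['bird', 'glass', 'top'] (min_width=14, slack=3)
Line 7: ['word', 'sleepy', 'hard'] (min_width=16, slack=1)
Line 8: ['lion', 'bedroom', 'box'] (min_width=16, slack=1)
Line 9: ['release'] (min_width=7, slack=10)

Answer: compound black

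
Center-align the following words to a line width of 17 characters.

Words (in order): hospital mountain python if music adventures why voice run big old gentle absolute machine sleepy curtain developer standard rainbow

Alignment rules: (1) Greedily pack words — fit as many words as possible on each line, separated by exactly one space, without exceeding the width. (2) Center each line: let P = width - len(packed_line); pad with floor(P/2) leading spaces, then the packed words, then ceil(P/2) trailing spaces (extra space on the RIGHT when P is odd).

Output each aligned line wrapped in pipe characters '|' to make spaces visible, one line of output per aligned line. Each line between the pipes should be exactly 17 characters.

Line 1: ['hospital', 'mountain'] (min_width=17, slack=0)
Line 2: ['python', 'if', 'music'] (min_width=15, slack=2)
Line 3: ['adventures', 'why'] (min_width=14, slack=3)
Line 4: ['voice', 'run', 'big', 'old'] (min_width=17, slack=0)
Line 5: ['gentle', 'absolute'] (min_width=15, slack=2)
Line 6: ['machine', 'sleepy'] (min_width=14, slack=3)
Line 7: ['curtain', 'developer'] (min_width=17, slack=0)
Line 8: ['standard', 'rainbow'] (min_width=16, slack=1)

Answer: |hospital mountain|
| python if music |
| adventures why  |
|voice run big old|
| gentle absolute |
| machine sleepy  |
|curtain developer|
|standard rainbow |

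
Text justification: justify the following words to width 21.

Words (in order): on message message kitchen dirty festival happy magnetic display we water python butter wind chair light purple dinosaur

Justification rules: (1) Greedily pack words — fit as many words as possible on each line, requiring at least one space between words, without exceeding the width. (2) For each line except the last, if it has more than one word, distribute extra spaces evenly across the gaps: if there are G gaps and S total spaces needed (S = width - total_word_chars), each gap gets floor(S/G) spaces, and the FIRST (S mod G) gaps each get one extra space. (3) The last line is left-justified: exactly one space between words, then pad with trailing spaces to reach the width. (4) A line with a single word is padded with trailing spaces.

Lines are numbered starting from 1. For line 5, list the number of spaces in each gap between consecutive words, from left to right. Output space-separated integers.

Answer: 2 2

Derivation:
Line 1: ['on', 'message', 'message'] (min_width=18, slack=3)
Line 2: ['kitchen', 'dirty'] (min_width=13, slack=8)
Line 3: ['festival', 'happy'] (min_width=14, slack=7)
Line 4: ['magnetic', 'display', 'we'] (min_width=19, slack=2)
Line 5: ['water', 'python', 'butter'] (min_width=19, slack=2)
Line 6: ['wind', 'chair', 'light'] (min_width=16, slack=5)
Line 7: ['purple', 'dinosaur'] (min_width=15, slack=6)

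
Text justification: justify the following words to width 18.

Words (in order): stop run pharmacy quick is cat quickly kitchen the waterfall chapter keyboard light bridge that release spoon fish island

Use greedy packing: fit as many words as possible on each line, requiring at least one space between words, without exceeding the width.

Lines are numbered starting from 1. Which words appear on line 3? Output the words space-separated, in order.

Answer: quickly kitchen

Derivation:
Line 1: ['stop', 'run', 'pharmacy'] (min_width=17, slack=1)
Line 2: ['quick', 'is', 'cat'] (min_width=12, slack=6)
Line 3: ['quickly', 'kitchen'] (min_width=15, slack=3)
Line 4: ['the', 'waterfall'] (min_width=13, slack=5)
Line 5: ['chapter', 'keyboard'] (min_width=16, slack=2)
Line 6: ['light', 'bridge', 'that'] (min_width=17, slack=1)
Line 7: ['release', 'spoon', 'fish'] (min_width=18, slack=0)
Line 8: ['island'] (min_width=6, slack=12)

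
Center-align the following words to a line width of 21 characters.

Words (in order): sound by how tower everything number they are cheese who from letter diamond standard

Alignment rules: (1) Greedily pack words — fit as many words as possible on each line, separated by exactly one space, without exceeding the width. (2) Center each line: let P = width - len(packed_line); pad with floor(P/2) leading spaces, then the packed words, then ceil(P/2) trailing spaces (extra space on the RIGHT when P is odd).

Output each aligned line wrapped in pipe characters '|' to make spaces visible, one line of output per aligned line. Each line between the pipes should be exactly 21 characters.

Line 1: ['sound', 'by', 'how', 'tower'] (min_width=18, slack=3)
Line 2: ['everything', 'number'] (min_width=17, slack=4)
Line 3: ['they', 'are', 'cheese', 'who'] (min_width=19, slack=2)
Line 4: ['from', 'letter', 'diamond'] (min_width=19, slack=2)
Line 5: ['standard'] (min_width=8, slack=13)

Answer: | sound by how tower  |
|  everything number  |
| they are cheese who |
| from letter diamond |
|      standard       |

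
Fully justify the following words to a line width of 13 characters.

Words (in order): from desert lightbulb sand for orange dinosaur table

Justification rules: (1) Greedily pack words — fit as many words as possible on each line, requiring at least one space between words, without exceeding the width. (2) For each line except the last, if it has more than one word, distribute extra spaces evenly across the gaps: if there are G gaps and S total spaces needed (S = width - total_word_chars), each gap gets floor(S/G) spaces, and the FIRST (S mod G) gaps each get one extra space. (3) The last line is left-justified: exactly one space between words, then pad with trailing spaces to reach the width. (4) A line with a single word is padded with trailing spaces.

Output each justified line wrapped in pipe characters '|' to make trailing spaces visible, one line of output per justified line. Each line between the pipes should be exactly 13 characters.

Line 1: ['from', 'desert'] (min_width=11, slack=2)
Line 2: ['lightbulb'] (min_width=9, slack=4)
Line 3: ['sand', 'for'] (min_width=8, slack=5)
Line 4: ['orange'] (min_width=6, slack=7)
Line 5: ['dinosaur'] (min_width=8, slack=5)
Line 6: ['table'] (min_width=5, slack=8)

Answer: |from   desert|
|lightbulb    |
|sand      for|
|orange       |
|dinosaur     |
|table        |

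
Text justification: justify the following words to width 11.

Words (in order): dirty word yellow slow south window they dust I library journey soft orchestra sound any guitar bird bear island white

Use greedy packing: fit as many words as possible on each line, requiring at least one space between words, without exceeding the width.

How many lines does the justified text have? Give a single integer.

Line 1: ['dirty', 'word'] (min_width=10, slack=1)
Line 2: ['yellow', 'slow'] (min_width=11, slack=0)
Line 3: ['south'] (min_width=5, slack=6)
Line 4: ['window', 'they'] (min_width=11, slack=0)
Line 5: ['dust', 'I'] (min_width=6, slack=5)
Line 6: ['library'] (min_width=7, slack=4)
Line 7: ['journey'] (min_width=7, slack=4)
Line 8: ['soft'] (min_width=4, slack=7)
Line 9: ['orchestra'] (min_width=9, slack=2)
Line 10: ['sound', 'any'] (min_width=9, slack=2)
Line 11: ['guitar', 'bird'] (min_width=11, slack=0)
Line 12: ['bear', 'island'] (min_width=11, slack=0)
Line 13: ['white'] (min_width=5, slack=6)
Total lines: 13

Answer: 13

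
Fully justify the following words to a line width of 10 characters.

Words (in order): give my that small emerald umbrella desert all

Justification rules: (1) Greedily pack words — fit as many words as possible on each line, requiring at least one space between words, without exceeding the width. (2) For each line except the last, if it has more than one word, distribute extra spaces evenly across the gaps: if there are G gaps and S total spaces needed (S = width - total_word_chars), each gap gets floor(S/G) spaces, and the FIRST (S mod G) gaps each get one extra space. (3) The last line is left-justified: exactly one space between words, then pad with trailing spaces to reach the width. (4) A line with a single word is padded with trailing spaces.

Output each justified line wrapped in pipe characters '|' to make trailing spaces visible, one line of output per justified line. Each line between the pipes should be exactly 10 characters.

Line 1: ['give', 'my'] (min_width=7, slack=3)
Line 2: ['that', 'small'] (min_width=10, slack=0)
Line 3: ['emerald'] (min_width=7, slack=3)
Line 4: ['umbrella'] (min_width=8, slack=2)
Line 5: ['desert', 'all'] (min_width=10, slack=0)

Answer: |give    my|
|that small|
|emerald   |
|umbrella  |
|desert all|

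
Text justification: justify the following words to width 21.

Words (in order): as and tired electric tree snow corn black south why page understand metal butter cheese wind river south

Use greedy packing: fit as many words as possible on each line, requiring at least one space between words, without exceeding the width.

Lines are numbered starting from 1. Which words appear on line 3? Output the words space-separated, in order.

Line 1: ['as', 'and', 'tired', 'electric'] (min_width=21, slack=0)
Line 2: ['tree', 'snow', 'corn', 'black'] (min_width=20, slack=1)
Line 3: ['south', 'why', 'page'] (min_width=14, slack=7)
Line 4: ['understand', 'metal'] (min_width=16, slack=5)
Line 5: ['butter', 'cheese', 'wind'] (min_width=18, slack=3)
Line 6: ['river', 'south'] (min_width=11, slack=10)

Answer: south why page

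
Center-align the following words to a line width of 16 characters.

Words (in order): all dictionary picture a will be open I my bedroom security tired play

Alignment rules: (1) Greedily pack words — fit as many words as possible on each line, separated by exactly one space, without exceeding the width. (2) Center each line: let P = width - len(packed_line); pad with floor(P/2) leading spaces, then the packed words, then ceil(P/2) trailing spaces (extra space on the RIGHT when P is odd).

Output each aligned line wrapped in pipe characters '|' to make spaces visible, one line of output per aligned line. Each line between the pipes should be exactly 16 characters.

Answer: | all dictionary |
| picture a will |
|  be open I my  |
|bedroom security|
|   tired play   |

Derivation:
Line 1: ['all', 'dictionary'] (min_width=14, slack=2)
Line 2: ['picture', 'a', 'will'] (min_width=14, slack=2)
Line 3: ['be', 'open', 'I', 'my'] (min_width=12, slack=4)
Line 4: ['bedroom', 'security'] (min_width=16, slack=0)
Line 5: ['tired', 'play'] (min_width=10, slack=6)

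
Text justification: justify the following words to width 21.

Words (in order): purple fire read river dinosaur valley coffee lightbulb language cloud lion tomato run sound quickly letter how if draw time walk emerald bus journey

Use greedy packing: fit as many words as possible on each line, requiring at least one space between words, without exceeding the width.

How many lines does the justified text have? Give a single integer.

Answer: 8

Derivation:
Line 1: ['purple', 'fire', 'read'] (min_width=16, slack=5)
Line 2: ['river', 'dinosaur', 'valley'] (min_width=21, slack=0)
Line 3: ['coffee', 'lightbulb'] (min_width=16, slack=5)
Line 4: ['language', 'cloud', 'lion'] (min_width=19, slack=2)
Line 5: ['tomato', 'run', 'sound'] (min_width=16, slack=5)
Line 6: ['quickly', 'letter', 'how', 'if'] (min_width=21, slack=0)
Line 7: ['draw', 'time', 'walk'] (min_width=14, slack=7)
Line 8: ['emerald', 'bus', 'journey'] (min_width=19, slack=2)
Total lines: 8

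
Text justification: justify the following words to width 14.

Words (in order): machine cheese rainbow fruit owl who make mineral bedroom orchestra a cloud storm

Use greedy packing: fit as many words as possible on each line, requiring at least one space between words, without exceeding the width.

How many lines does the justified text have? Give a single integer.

Line 1: ['machine', 'cheese'] (min_width=14, slack=0)
Line 2: ['rainbow', 'fruit'] (min_width=13, slack=1)
Line 3: ['owl', 'who', 'make'] (min_width=12, slack=2)
Line 4: ['mineral'] (min_width=7, slack=7)
Line 5: ['bedroom'] (min_width=7, slack=7)
Line 6: ['orchestra', 'a'] (min_width=11, slack=3)
Line 7: ['cloud', 'storm'] (min_width=11, slack=3)
Total lines: 7

Answer: 7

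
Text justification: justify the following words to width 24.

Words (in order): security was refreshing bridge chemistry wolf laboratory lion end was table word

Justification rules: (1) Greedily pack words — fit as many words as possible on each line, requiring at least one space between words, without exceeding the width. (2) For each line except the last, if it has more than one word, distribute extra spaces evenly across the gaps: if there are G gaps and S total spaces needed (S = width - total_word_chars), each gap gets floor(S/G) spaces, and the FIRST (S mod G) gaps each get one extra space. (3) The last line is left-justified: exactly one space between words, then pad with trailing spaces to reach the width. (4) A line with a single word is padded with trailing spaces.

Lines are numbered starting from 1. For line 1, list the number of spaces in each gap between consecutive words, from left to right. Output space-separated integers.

Answer: 2 1

Derivation:
Line 1: ['security', 'was', 'refreshing'] (min_width=23, slack=1)
Line 2: ['bridge', 'chemistry', 'wolf'] (min_width=21, slack=3)
Line 3: ['laboratory', 'lion', 'end', 'was'] (min_width=23, slack=1)
Line 4: ['table', 'word'] (min_width=10, slack=14)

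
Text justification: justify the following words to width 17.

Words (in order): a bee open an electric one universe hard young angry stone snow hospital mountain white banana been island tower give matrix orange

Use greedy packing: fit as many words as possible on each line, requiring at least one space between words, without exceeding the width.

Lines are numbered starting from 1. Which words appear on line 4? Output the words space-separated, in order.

Line 1: ['a', 'bee', 'open', 'an'] (min_width=13, slack=4)
Line 2: ['electric', 'one'] (min_width=12, slack=5)
Line 3: ['universe', 'hard'] (min_width=13, slack=4)
Line 4: ['young', 'angry', 'stone'] (min_width=17, slack=0)
Line 5: ['snow', 'hospital'] (min_width=13, slack=4)
Line 6: ['mountain', 'white'] (min_width=14, slack=3)
Line 7: ['banana', 'been'] (min_width=11, slack=6)
Line 8: ['island', 'tower', 'give'] (min_width=17, slack=0)
Line 9: ['matrix', 'orange'] (min_width=13, slack=4)

Answer: young angry stone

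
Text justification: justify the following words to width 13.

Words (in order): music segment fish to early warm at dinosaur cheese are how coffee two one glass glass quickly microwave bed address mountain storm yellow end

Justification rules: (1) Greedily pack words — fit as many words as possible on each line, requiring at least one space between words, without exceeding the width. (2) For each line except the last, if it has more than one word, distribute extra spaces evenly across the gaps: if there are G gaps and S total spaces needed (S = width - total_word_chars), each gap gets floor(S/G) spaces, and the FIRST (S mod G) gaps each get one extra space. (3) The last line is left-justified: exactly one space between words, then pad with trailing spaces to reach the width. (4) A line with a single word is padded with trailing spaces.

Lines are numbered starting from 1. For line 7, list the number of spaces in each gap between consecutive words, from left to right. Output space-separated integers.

Line 1: ['music', 'segment'] (min_width=13, slack=0)
Line 2: ['fish', 'to', 'early'] (min_width=13, slack=0)
Line 3: ['warm', 'at'] (min_width=7, slack=6)
Line 4: ['dinosaur'] (min_width=8, slack=5)
Line 5: ['cheese', 'are'] (min_width=10, slack=3)
Line 6: ['how', 'coffee'] (min_width=10, slack=3)
Line 7: ['two', 'one', 'glass'] (min_width=13, slack=0)
Line 8: ['glass', 'quickly'] (min_width=13, slack=0)
Line 9: ['microwave', 'bed'] (min_width=13, slack=0)
Line 10: ['address'] (min_width=7, slack=6)
Line 11: ['mountain'] (min_width=8, slack=5)
Line 12: ['storm', 'yellow'] (min_width=12, slack=1)
Line 13: ['end'] (min_width=3, slack=10)

Answer: 1 1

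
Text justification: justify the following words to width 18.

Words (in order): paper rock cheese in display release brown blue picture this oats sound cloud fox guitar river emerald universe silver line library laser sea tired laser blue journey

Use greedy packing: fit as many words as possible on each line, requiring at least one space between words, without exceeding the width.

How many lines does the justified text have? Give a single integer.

Line 1: ['paper', 'rock', 'cheese'] (min_width=17, slack=1)
Line 2: ['in', 'display', 'release'] (min_width=18, slack=0)
Line 3: ['brown', 'blue', 'picture'] (min_width=18, slack=0)
Line 4: ['this', 'oats', 'sound'] (min_width=15, slack=3)
Line 5: ['cloud', 'fox', 'guitar'] (min_width=16, slack=2)
Line 6: ['river', 'emerald'] (min_width=13, slack=5)
Line 7: ['universe', 'silver'] (min_width=15, slack=3)
Line 8: ['line', 'library', 'laser'] (min_width=18, slack=0)
Line 9: ['sea', 'tired', 'laser'] (min_width=15, slack=3)
Line 10: ['blue', 'journey'] (min_width=12, slack=6)
Total lines: 10

Answer: 10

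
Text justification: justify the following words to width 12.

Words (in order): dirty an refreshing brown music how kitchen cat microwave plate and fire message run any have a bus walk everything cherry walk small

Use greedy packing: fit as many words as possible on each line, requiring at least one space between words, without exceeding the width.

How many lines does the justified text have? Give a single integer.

Answer: 13

Derivation:
Line 1: ['dirty', 'an'] (min_width=8, slack=4)
Line 2: ['refreshing'] (min_width=10, slack=2)
Line 3: ['brown', 'music'] (min_width=11, slack=1)
Line 4: ['how', 'kitchen'] (min_width=11, slack=1)
Line 5: ['cat'] (min_width=3, slack=9)
Line 6: ['microwave'] (min_width=9, slack=3)
Line 7: ['plate', 'and'] (min_width=9, slack=3)
Line 8: ['fire', 'message'] (min_width=12, slack=0)
Line 9: ['run', 'any', 'have'] (min_width=12, slack=0)
Line 10: ['a', 'bus', 'walk'] (min_width=10, slack=2)
Line 11: ['everything'] (min_width=10, slack=2)
Line 12: ['cherry', 'walk'] (min_width=11, slack=1)
Line 13: ['small'] (min_width=5, slack=7)
Total lines: 13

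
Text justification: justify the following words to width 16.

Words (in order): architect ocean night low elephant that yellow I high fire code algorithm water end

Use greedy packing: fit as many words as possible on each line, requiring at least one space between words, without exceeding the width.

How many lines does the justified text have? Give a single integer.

Line 1: ['architect', 'ocean'] (min_width=15, slack=1)
Line 2: ['night', 'low'] (min_width=9, slack=7)
Line 3: ['elephant', 'that'] (min_width=13, slack=3)
Line 4: ['yellow', 'I', 'high'] (min_width=13, slack=3)
Line 5: ['fire', 'code'] (min_width=9, slack=7)
Line 6: ['algorithm', 'water'] (min_width=15, slack=1)
Line 7: ['end'] (min_width=3, slack=13)
Total lines: 7

Answer: 7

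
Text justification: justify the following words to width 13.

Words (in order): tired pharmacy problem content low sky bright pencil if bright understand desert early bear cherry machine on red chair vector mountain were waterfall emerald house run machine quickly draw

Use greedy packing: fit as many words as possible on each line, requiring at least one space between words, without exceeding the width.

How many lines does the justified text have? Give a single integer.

Answer: 18

Derivation:
Line 1: ['tired'] (min_width=5, slack=8)
Line 2: ['pharmacy'] (min_width=8, slack=5)
Line 3: ['problem'] (min_width=7, slack=6)
Line 4: ['content', 'low'] (min_width=11, slack=2)
Line 5: ['sky', 'bright'] (min_width=10, slack=3)
Line 6: ['pencil', 'if'] (min_width=9, slack=4)
Line 7: ['bright'] (min_width=6, slack=7)
Line 8: ['understand'] (min_width=10, slack=3)
Line 9: ['desert', 'early'] (min_width=12, slack=1)
Line 10: ['bear', 'cherry'] (min_width=11, slack=2)
Line 11: ['machine', 'on'] (min_width=10, slack=3)
Line 12: ['red', 'chair'] (min_width=9, slack=4)
Line 13: ['vector'] (min_width=6, slack=7)
Line 14: ['mountain', 'were'] (min_width=13, slack=0)
Line 15: ['waterfall'] (min_width=9, slack=4)
Line 16: ['emerald', 'house'] (min_width=13, slack=0)
Line 17: ['run', 'machine'] (min_width=11, slack=2)
Line 18: ['quickly', 'draw'] (min_width=12, slack=1)
Total lines: 18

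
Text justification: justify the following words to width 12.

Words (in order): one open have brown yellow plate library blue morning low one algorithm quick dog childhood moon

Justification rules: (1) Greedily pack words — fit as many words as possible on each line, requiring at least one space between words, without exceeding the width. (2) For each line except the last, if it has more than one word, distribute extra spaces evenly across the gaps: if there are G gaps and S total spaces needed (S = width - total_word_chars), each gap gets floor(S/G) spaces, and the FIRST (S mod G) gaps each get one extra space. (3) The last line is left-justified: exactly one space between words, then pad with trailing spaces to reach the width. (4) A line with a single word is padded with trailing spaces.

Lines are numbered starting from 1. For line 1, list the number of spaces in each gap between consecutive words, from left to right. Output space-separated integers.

Answer: 5

Derivation:
Line 1: ['one', 'open'] (min_width=8, slack=4)
Line 2: ['have', 'brown'] (min_width=10, slack=2)
Line 3: ['yellow', 'plate'] (min_width=12, slack=0)
Line 4: ['library', 'blue'] (min_width=12, slack=0)
Line 5: ['morning', 'low'] (min_width=11, slack=1)
Line 6: ['one'] (min_width=3, slack=9)
Line 7: ['algorithm'] (min_width=9, slack=3)
Line 8: ['quick', 'dog'] (min_width=9, slack=3)
Line 9: ['childhood'] (min_width=9, slack=3)
Line 10: ['moon'] (min_width=4, slack=8)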